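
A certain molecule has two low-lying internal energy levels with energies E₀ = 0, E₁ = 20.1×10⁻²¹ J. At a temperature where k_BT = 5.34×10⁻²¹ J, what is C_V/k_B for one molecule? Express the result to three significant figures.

Eᵢ/kT = 0, 3.7640.
Z = Σ e^(−Eᵢ/kT) = e^(−0) + e^(−3.7640) = 1.0000 + 0.023191 = 1.0232.
⟨E⟩ = 0.45557, ⟨E²⟩ = 9.1570.
C_V/k_B = (⟨E²⟩ − ⟨E⟩²)/(kT)² = (9.1570 − 0.20754)/28.516 = 0.314.

0.314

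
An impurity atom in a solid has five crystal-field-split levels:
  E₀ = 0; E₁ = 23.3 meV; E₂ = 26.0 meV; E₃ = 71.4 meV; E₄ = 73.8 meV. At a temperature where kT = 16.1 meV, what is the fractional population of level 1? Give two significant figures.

Eᵢ/kT = 0, 1.447, 1.615, 4.435, 4.584.
Z = Σ e^(−Eᵢ/kT) = e^(−0) + e^(−1.447) + e^(−1.615) + e^(−4.435) + e^(−4.584) = 1.000 + 0.2353 + 0.1989 + 0.01186 + 0.01021 = 1.456.
P₁ = e^(−E₁/kT) / Z = 0.2353/1.456 = 0.16.

0.16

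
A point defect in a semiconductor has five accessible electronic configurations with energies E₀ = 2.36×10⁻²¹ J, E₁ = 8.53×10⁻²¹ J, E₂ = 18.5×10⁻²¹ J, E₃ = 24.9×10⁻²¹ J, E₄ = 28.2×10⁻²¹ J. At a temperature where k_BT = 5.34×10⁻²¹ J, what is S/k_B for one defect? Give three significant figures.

0.768

Eᵢ/kT = 0.44195, 1.5974, 3.4644, 4.6629, 5.2809.
Z = Σ e^(−Eᵢ/kT) = e^(−0.44195) + e^(−1.5974) + e^(−3.4644) + e^(−4.6629) + e^(−5.2809) = 0.64278 + 0.20242 + 0.031292 + 0.0094390 + 0.0050878 = 0.89102.
⟨E⟩ = Σ EᵢPᵢ = 4.7148 ×10⁻²¹ J.
S/k_B = ln Z + ⟨E⟩/kT = ln(0.89102) + 4.7148/5.34 = -0.11539 + 0.88292 = 0.768.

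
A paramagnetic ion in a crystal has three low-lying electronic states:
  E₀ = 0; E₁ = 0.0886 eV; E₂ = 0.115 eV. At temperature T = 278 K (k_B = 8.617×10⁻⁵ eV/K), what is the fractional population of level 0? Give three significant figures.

k_BT = 8.617×10⁻⁵ × 278 K = 0.023955 eV.
Eᵢ/kT = 0, 3.6986, 4.8007.
Z = Σ e^(−Eᵢ/kT) = e^(−0) + e^(−3.6986) + e^(−4.8007) = 1.0000 + 0.024758 + 0.0082240 = 1.0330.
P₀ = e^(−E₀/kT) / Z = 1.0000/1.0330 = 0.968.

0.968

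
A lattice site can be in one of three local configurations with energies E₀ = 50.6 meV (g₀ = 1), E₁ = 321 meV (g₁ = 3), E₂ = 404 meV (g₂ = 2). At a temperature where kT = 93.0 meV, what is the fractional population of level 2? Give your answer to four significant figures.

0.03702

Eᵢ/kT = 0.544086, 3.45161, 4.34409.
Z = Σ gᵢe^(−Eᵢ/kT) = 1·e^(−0.544086) + 3·e^(−3.45161) + 2·e^(−4.34409) = 0.580372 + 0.0950837 + 0.0259666 = 0.701422.
P₂ = g₂ e^(−E₂/kT) / Z = 0.0259666/0.701422 = 0.03702.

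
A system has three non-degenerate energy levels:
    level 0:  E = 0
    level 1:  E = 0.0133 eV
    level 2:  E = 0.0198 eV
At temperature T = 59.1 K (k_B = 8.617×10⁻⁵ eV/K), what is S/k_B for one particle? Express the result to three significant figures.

0.338

k_BT = 8.617×10⁻⁵ × 59.1 K = 0.0050926 eV.
Eᵢ/kT = 0, 2.6116, 3.8880.
Z = Σ e^(−Eᵢ/kT) = e^(−0) + e^(−2.6116) + e^(−3.8880) = 1.0000 + 0.073417 + 0.020486 = 1.0939.
⟨E⟩ = Σ EᵢPᵢ = 0.0012634 eV.
S/k_B = ln Z + ⟨E⟩/kT = ln(1.0939) + 0.0012634/0.0050926 = 0.089749 + 0.24809 = 0.338.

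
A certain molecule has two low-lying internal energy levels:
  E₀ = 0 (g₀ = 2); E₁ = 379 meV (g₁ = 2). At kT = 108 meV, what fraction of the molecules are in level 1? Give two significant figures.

0.029

Eᵢ/kT = 0, 3.509.
Z = Σ gᵢe^(−Eᵢ/kT) = 2·e^(−0) + 2·e^(−3.509) = 2.000 + 0.05985 = 2.060.
P₁ = g₁ e^(−E₁/kT) / Z = 0.05985/2.060 = 0.029.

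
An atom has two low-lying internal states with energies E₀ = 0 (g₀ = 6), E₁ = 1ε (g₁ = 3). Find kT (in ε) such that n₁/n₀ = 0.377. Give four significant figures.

n₁/n₀ = (g₁/g₀) exp[−(E₁−E₀)/kT] = 0.377.
⇒ (E₁−E₀)/kT = ln((3/6)/0.377) = ln(1.32626) = 0.282363.
kT = 1ε / 0.282363 = 3.542 ε.

3.542 ε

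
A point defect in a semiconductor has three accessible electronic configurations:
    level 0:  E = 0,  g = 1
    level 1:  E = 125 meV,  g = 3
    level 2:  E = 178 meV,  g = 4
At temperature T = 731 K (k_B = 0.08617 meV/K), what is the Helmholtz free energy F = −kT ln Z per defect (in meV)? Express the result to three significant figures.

-31.5 meV

k_BT = 0.08617 × 731 K = 62.990 meV.
Eᵢ/kT = 0, 1.9844, 2.8258.
Z = Σ gᵢe^(−Eᵢ/kT) = 1·e^(−0) + 3·e^(−1.9844) + 4·e^(−2.8258) = 1.0000 + 0.41239 + 0.23704 = 1.6494.
F = −kT ln Z = −62.990 × ln(1.6494) = −62.990 × 0.50041 = -31.5 meV.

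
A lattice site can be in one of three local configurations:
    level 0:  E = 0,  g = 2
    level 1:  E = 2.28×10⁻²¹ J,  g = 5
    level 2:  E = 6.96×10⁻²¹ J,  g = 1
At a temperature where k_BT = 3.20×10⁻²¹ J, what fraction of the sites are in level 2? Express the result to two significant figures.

0.025

Eᵢ/kT = 0, 0.7125, 2.175.
Z = Σ gᵢe^(−Eᵢ/kT) = 2·e^(−0) + 5·e^(−0.7125) + 1·e^(−2.175) = 2.000 + 2.452 + 0.1136 = 4.566.
P₂ = g₂ e^(−E₂/kT) / Z = 0.1136/4.566 = 0.025.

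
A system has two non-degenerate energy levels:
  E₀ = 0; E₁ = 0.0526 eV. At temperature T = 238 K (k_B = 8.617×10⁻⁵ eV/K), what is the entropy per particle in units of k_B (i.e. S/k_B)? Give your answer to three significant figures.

0.257

k_BT = 8.617×10⁻⁵ × 238 K = 0.020508 eV.
Eᵢ/kT = 0, 2.5649.
Z = Σ e^(−Eᵢ/kT) = e^(−0) + e^(−2.5649) = 1.0000 + 0.076927 = 1.0769.
⟨E⟩ = Σ EᵢPᵢ = 0.0037574 eV.
S/k_B = ln Z + ⟨E⟩/kT = ln(1.0769) + 0.0037574/0.020508 = 0.074087 + 0.18322 = 0.257.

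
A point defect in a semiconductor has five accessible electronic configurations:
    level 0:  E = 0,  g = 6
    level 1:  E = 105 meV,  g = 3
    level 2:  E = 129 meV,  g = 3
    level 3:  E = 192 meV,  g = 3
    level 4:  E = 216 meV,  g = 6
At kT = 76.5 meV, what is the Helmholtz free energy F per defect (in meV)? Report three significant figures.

-158 meV

Eᵢ/kT = 0, 1.3725, 1.6863, 2.5098, 2.8235.
Z = Σ gᵢe^(−Eᵢ/kT) = 6·e^(−0) + 3·e^(−1.3725) + 3·e^(−1.6863) + 3·e^(−2.5098) + 6·e^(−2.8235) = 6.0000 + 0.76042 + 0.55561 + 0.24385 + 0.35639 = 7.9163.
F = −kT ln Z = −76.5 × ln(7.9163) = −76.5 × 2.0689 = -158 meV.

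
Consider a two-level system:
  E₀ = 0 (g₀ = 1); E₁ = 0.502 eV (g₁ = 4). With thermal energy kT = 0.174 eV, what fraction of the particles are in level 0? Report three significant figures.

Eᵢ/kT = 0, 2.8851.
Z = Σ gᵢe^(−Eᵢ/kT) = 1·e^(−0) + 4·e^(−2.8851) = 1.0000 + 0.22340 = 1.2234.
P₀ = g₀ e^(−E₀/kT) / Z = 1.0000/1.2234 = 0.817.

0.817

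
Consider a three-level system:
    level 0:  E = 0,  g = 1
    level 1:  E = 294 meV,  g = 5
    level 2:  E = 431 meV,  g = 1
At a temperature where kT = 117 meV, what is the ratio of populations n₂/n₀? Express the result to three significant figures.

n₂/n₀ = (g₂/g₀) exp[−(E₂−E₀)/kT] = (1/1) × exp(−(431 meV)/(117 meV)) = (1/1) × exp(-3.6838) = 0.0251.

0.0251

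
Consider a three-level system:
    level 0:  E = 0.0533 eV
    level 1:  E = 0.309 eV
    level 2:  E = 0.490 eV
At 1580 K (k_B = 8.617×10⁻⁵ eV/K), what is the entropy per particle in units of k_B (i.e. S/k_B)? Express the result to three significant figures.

k_BT = 8.617×10⁻⁵ × 1580 K = 0.13615 eV.
Eᵢ/kT = 0.39148, 2.2696, 3.5990.
Z = Σ e^(−Eᵢ/kT) = e^(−0.39148) + e^(−2.2696) + e^(−3.5990) = 0.67606 + 0.10335 + 0.027351 = 0.80676.
⟨E⟩ = Σ EᵢPᵢ = 0.10086 eV.
S/k_B = ln Z + ⟨E⟩/kT = ln(0.80676) + 0.10086/0.13615 = -0.21473 + 0.74080 = 0.526.

0.526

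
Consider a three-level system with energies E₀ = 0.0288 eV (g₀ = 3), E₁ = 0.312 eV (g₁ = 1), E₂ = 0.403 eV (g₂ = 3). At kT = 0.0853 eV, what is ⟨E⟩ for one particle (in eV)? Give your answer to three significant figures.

0.0367 eV

Eᵢ/kT = 0.33763, 3.6577, 4.7245.
Z = Σ gᵢe^(−Eᵢ/kT) = 3·e^(−0.33763) + 1·e^(−3.6577) + 3·e^(−4.7245) = 2.1404 + 0.025792 + 0.026625 = 2.1928.
⟨E⟩ = Σ Eᵢ gᵢe^(−Eᵢ/kT) / Z = (0.0288·2.1404 + 0.312·0.025792 + 0.403·0.026625) / 2.1928 = 0.0367 eV.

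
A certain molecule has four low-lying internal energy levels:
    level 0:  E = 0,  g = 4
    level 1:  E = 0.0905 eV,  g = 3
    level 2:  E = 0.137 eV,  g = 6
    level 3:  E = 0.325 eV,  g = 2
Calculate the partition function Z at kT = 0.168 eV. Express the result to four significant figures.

Eᵢ/kT = 0, 0.538690, 0.815476, 1.93452.
Z = Σ gᵢe^(−Eᵢ/kT) = 4·e^(−0) + 3·e^(−0.538690) + 6·e^(−0.815476) + 2·e^(−1.93452) = 4.00000 + 1.75054 + 2.65457 + 0.288987 = 8.69410.

Z = 8.694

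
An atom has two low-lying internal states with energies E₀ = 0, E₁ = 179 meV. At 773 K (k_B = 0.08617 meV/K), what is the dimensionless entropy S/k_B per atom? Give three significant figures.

0.237

k_BT = 0.08617 × 773 K = 66.609 meV.
Eᵢ/kT = 0, 2.6873.
Z = Σ e^(−Eᵢ/kT) = e^(−0) + e^(−2.6873) = 1.0000 + 0.068064 = 1.0681.
⟨E⟩ = Σ EᵢPᵢ = 11.407 meV.
S/k_B = ln Z + ⟨E⟩/kT = ln(1.0681) + 11.407/66.609 = 0.065881 + 0.17125 = 0.237.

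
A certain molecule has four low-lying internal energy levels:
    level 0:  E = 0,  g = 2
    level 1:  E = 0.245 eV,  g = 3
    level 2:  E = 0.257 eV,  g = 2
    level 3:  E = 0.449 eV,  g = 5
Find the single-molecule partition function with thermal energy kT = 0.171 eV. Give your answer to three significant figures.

Eᵢ/kT = 0, 1.4327, 1.5029, 2.6257.
Z = Σ gᵢe^(−Eᵢ/kT) = 2·e^(−0) + 3·e^(−1.4327) + 2·e^(−1.5029) + 5·e^(−2.6257) = 2.0000 + 0.71599 + 0.44497 + 0.36195 = 3.5229.

Z = 3.52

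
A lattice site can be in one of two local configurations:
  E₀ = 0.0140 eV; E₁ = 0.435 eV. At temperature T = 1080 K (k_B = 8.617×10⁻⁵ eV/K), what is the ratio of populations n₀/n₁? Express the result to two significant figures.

k_BT = 8.617×10⁻⁵ × 1080 K = 0.09306 eV.
n₀/n₁ = exp[−(E₀−E₁)/kT] = exp(−(-0.4210 eV)/(0.09306 eV)) = exp(4.524) = 92.

92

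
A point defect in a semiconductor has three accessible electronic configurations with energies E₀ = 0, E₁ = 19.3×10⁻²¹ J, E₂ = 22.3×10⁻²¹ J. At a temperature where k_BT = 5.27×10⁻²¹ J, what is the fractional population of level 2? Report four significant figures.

Eᵢ/kT = 0, 3.66224, 4.23150.
Z = Σ e^(−Eᵢ/kT) = e^(−0) + e^(−3.66224) + e^(−4.23150) = 1.00000 + 0.0256749 + 0.0145306 = 1.04021.
P₂ = e^(−E₂/kT) / Z = 0.0145306/1.04021 = 0.01397.

0.01397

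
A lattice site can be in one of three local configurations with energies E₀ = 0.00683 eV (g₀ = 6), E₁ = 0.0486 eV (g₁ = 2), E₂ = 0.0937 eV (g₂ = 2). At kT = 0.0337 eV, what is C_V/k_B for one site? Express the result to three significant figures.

0.255

Eᵢ/kT = 0.20267, 1.4421, 2.7804.
Z = Σ gᵢe^(−Eᵢ/kT) = 6·e^(−0.20267) + 2·e^(−1.4421) + 2·e^(−2.7804) = 4.8993 + 0.47286 + 0.12403 = 5.4962.
⟨E⟩ = 0.012384 eV, ⟨E²⟩ = 0.00044292 eV².
C_V/k_B = (⟨E²⟩ − ⟨E⟩²)/(kT)² = (0.00044292 − 0.00015336)/0.0011357 = 0.255.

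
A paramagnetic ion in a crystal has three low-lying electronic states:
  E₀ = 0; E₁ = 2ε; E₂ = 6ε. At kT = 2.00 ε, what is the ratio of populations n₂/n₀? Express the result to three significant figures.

n₂/n₀ = exp[−(E₂−E₀)/kT] = exp(−(6ε)/(2.00ε)) = exp(-3.0000) = 0.0498.

0.0498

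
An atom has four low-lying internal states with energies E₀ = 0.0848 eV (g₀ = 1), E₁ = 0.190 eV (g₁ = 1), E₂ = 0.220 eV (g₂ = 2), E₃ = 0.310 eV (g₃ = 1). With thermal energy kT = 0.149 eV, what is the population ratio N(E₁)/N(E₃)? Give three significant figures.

n₁/n₃ = (g₁/g₃) exp[−(E₁−E₃)/kT] = (1/1) × exp(−(-0.120 eV)/(0.149 eV)) = (1/1) × exp(0.80537) = 2.24.

2.24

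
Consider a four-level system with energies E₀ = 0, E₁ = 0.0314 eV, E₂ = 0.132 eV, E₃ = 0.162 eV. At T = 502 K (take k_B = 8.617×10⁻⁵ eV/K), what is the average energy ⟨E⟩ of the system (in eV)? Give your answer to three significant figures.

0.0162 eV

k_BT = 8.617×10⁻⁵ × 502 K = 0.043257 eV.
Eᵢ/kT = 0, 0.72589, 3.0515, 3.7451.
Z = Σ e^(−Eᵢ/kT) = e^(−0) + e^(−0.72589) + e^(−3.0515) + e^(−3.7451) = 1.0000 + 0.48389 + 0.047288 + 0.023633 = 1.5548.
⟨E⟩ = Σ Eᵢ e^(−Eᵢ/kT) / Z = (0·1.0000 + 0.0314·0.48389 + 0.132·0.047288 + 0.162·0.023633) / 1.5548 = 0.0162 eV.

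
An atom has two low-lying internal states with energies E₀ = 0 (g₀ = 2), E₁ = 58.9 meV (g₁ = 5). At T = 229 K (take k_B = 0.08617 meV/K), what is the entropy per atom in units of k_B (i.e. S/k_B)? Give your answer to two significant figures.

k_BT = 0.08617 × 229 K = 19.73 meV.
Eᵢ/kT = 0, 2.985.
Z = Σ gᵢe^(−Eᵢ/kT) = 2·e^(−0) + 5·e^(−2.985) = 2.000 + 0.2527 = 2.253.
⟨E⟩ = Σ EᵢPᵢ = 6.606 meV.
S/k_B = ln Z + ⟨E⟩/kT = ln(2.253) + 6.606/19.73 = 0.8123 + 0.3348 = 1.1.

1.1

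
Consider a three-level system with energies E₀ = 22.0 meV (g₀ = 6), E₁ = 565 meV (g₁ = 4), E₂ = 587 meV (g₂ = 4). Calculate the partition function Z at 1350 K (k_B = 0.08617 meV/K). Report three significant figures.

k_BT = 0.08617 × 1350 K = 116.33 meV.
Eᵢ/kT = 0.18912, 4.8569, 5.0460.
Z = Σ gᵢe^(−Eᵢ/kT) = 6·e^(−0.18912) + 4·e^(−4.8569) + 4·e^(−5.0460) = 4.9661 + 0.031098 + 0.025740 = 5.0229.

Z = 5.02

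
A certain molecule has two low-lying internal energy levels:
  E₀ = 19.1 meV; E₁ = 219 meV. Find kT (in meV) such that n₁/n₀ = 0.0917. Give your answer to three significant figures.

n₁/n₀ = exp[−(E₁−E₀)/kT] = 0.0917.
⇒ (E₁−E₀)/kT = ln(1/0.0917) = ln(10.905) = 2.3892.
kT = 199.9 meV / 2.3892 = 83.7 meV.

83.7 meV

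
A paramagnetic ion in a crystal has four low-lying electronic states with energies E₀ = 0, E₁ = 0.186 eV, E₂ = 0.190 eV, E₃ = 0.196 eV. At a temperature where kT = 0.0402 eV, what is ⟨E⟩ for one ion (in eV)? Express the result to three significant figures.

Eᵢ/kT = 0, 4.6269, 4.7264, 4.8756.
Z = Σ e^(−Eᵢ/kT) = e^(−0) + e^(−4.6269) + e^(−4.7264) + e^(−4.8756) = 1.0000 + 0.0097850 + 0.0088583 + 0.0076305 = 1.0263.
⟨E⟩ = Σ Eᵢ e^(−Eᵢ/kT) / Z = (0·1.0000 + 0.186·0.0097850 + 0.190·0.0088583 + 0.196·0.0076305) / 1.0263 = 0.00487 eV.

0.00487 eV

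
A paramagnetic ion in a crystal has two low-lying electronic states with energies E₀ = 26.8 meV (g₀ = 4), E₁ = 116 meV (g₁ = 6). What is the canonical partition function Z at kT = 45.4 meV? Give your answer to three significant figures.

Z = 2.68

Eᵢ/kT = 0.59031, 2.5551.
Z = Σ gᵢe^(−Eᵢ/kT) = 4·e^(−0.59031) + 6·e^(−2.5551) = 2.2166 + 0.46611 = 2.6827.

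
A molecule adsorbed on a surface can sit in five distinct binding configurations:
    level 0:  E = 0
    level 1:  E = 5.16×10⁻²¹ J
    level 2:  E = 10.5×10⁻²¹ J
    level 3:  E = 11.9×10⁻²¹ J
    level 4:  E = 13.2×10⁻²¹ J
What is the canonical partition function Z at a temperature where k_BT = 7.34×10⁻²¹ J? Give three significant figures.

Eᵢ/kT = 0, 0.70300, 1.4305, 1.6213, 1.7984.
Z = Σ e^(−Eᵢ/kT) = e^(−0) + e^(−0.70300) + e^(−1.4305) + e^(−1.6213) + e^(−1.7984) = 1.0000 + 0.49510 + 0.23919 + 0.19764 + 0.16556 = 2.0975.

Z = 2.10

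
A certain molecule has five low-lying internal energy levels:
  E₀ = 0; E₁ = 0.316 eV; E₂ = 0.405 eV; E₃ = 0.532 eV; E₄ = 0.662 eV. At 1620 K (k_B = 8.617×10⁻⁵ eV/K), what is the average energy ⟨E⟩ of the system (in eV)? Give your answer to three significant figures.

0.0611 eV

k_BT = 8.617×10⁻⁵ × 1620 K = 0.13960 eV.
Eᵢ/kT = 0, 2.2636, 2.9011, 3.8109, 4.7421.
Z = Σ e^(−Eᵢ/kT) = e^(−0) + e^(−2.2636) + e^(−2.9011) + e^(−3.8109) + e^(−4.7421) = 1.0000 + 0.10398 + 0.054963 + 0.022128 + 0.0087203 = 1.1898.
⟨E⟩ = Σ Eᵢ e^(−Eᵢ/kT) / Z = (0·1.0000 + 0.316·0.10398 + 0.405·0.054963 + 0.532·0.022128 + 0.662·0.0087203) / 1.1898 = 0.0611 eV.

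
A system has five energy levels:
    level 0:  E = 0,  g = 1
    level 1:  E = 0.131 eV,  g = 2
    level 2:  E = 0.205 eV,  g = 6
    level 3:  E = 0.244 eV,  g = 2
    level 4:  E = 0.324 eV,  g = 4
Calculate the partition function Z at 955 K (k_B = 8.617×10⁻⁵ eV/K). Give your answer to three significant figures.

k_BT = 8.617×10⁻⁵ × 955 K = 0.082292 eV.
Eᵢ/kT = 0, 1.5919, 2.4911, 2.9651, 3.9372.
Z = Σ gᵢe^(−Eᵢ/kT) = 1·e^(−0) + 2·e^(−1.5919) + 6·e^(−2.4911) + 2·e^(−2.9651) + 4·e^(−3.9372) = 1.0000 + 0.40708 + 0.49691 + 0.10311 + 0.078011 = 2.0851.

Z = 2.09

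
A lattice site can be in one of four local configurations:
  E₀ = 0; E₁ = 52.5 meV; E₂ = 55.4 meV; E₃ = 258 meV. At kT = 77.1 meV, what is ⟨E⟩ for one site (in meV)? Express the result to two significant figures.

31 meV

Eᵢ/kT = 0, 0.6809, 0.7185, 3.346.
Z = Σ e^(−Eᵢ/kT) = e^(−0) + e^(−0.6809) + e^(−0.7185) + e^(−3.346) = 1.000 + 0.5062 + 0.4875 + 0.03522 = 2.029.
⟨E⟩ = Σ Eᵢ e^(−Eᵢ/kT) / Z = (0·1.000 + 52.5·0.5062 + 55.4·0.4875 + 258·0.03522) / 2.029 = 31 meV.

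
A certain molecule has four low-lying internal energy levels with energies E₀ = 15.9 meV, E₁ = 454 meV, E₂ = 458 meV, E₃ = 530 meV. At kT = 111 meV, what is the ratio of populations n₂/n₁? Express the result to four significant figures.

0.9646

n₂/n₁ = exp[−(E₂−E₁)/kT] = exp(−(4 meV)/(111 meV)) = exp(-0.0360360) = 0.9646.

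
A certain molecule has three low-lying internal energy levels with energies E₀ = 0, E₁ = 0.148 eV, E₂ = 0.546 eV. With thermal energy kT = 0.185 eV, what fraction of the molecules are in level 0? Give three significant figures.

Eᵢ/kT = 0, 0.80000, 2.9514.
Z = Σ e^(−Eᵢ/kT) = e^(−0) + e^(−0.80000) + e^(−2.9514) = 1.0000 + 0.44933 + 0.052266 = 1.5016.
P₀ = e^(−E₀/kT) / Z = 1.0000/1.5016 = 0.666.

0.666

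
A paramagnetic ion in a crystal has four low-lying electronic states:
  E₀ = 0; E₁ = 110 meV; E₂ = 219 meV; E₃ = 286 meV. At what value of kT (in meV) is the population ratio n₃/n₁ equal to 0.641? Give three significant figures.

396 meV

n₃/n₁ = exp[−(E₃−E₁)/kT] = 0.641.
⇒ (E₃−E₁)/kT = ln(1/0.641) = ln(1.5601) = 0.44475.
kT = 176 meV / 0.44475 = 396 meV.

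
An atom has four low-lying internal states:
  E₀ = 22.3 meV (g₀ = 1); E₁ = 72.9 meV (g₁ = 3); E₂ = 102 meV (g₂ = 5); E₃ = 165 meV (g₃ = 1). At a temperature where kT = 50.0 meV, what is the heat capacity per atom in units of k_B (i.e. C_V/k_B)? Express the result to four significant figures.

Eᵢ/kT = 0.446000, 1.45800, 2.04000, 3.30000.
Z = Σ gᵢe^(−Eᵢ/kT) = 1·e^(−0.446000) + 3·e^(−1.45800) + 5·e^(−2.04000) + 1·e^(−3.30000) = 0.640184 + 0.698104 + 0.650144 + 0.0368832 = 2.02532.
⟨E⟩ = 67.9242 meV, ⟨E²⟩ = 5824.57 meV².
C_V/k_B = (⟨E²⟩ − ⟨E⟩²)/(kT)² = (5824.57 − 4613.70)/2500.00 = 0.4843.

0.4843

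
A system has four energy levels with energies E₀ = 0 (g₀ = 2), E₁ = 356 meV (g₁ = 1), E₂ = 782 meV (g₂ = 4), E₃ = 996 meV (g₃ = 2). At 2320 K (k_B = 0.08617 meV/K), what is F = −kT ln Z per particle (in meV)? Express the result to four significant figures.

-163.2 meV

k_BT = 0.08617 × 2320 K = 199.914 meV.
Eᵢ/kT = 0, 1.78077, 3.91168, 4.98214.
Z = Σ gᵢe^(−Eᵢ/kT) = 2·e^(−0) + 1·e^(−1.78077) + 4·e^(−3.91168) + 2·e^(−4.98214) = 2.00000 + 0.168508 + 0.0800274 + 0.0137187 = 2.26225.
F = −kT ln Z = −199.914 × ln(2.26225) = −199.914 × 0.816360 = -163.2 meV.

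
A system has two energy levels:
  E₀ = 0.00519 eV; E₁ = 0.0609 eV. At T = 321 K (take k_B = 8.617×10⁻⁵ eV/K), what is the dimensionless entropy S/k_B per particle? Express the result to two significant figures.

0.36

k_BT = 8.617×10⁻⁵ × 321 K = 0.02766 eV.
Eᵢ/kT = 0.1876, 2.202.
Z = Σ e^(−Eᵢ/kT) = e^(−0.1876) + e^(−2.202) = 0.8289 + 0.1106 = 0.9395.
⟨E⟩ = Σ EᵢPᵢ = 0.01175 eV.
S/k_B = ln Z + ⟨E⟩/kT = ln(0.9395) + 0.01175/0.02766 = -0.06241 + 0.4248 = 0.36.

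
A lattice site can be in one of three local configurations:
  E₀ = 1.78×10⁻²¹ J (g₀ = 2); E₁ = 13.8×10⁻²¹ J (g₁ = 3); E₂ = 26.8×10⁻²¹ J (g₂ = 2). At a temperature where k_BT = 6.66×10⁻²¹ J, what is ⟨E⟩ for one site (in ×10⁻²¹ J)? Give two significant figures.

Eᵢ/kT = 0.2673, 2.072, 4.024.
Z = Σ gᵢe^(−Eᵢ/kT) = 2·e^(−0.2673) + 3·e^(−2.072) + 2·e^(−4.024) = 1.531 + 0.3778 + 0.03576 = 1.945.
⟨E⟩ = Σ Eᵢ gᵢe^(−Eᵢ/kT) / Z = (1.78·1.531 + 13.8·0.3778 + 26.8·0.03576) / 1.945 = 4.6 ×10⁻²¹ J.

4.6 ×10⁻²¹ J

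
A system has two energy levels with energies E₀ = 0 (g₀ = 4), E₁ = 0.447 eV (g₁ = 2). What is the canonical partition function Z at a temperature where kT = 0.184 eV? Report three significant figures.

Eᵢ/kT = 0, 2.4293.
Z = Σ gᵢe^(−Eᵢ/kT) = 4·e^(−0) + 2·e^(−2.4293) = 4.0000 + 0.17620 = 4.1762.

Z = 4.18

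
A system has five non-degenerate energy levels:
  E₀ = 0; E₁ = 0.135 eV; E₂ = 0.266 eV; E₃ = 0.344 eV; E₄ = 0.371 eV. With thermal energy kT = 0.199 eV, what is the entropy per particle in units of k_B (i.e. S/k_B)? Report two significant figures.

Eᵢ/kT = 0, 0.6784, 1.337, 1.729, 1.864.
Z = Σ e^(−Eᵢ/kT) = e^(−0) + e^(−0.6784) + e^(−1.337) + e^(−1.729) + e^(−1.864) = 1.000 + 0.5074 + 0.2626 + 0.1775 + 0.1551 = 2.103.
⟨E⟩ = Σ EᵢPᵢ = 0.1222 eV.
S/k_B = ln Z + ⟨E⟩/kT = ln(2.103) + 0.1222/0.199 = 0.7434 + 0.6141 = 1.4.

1.4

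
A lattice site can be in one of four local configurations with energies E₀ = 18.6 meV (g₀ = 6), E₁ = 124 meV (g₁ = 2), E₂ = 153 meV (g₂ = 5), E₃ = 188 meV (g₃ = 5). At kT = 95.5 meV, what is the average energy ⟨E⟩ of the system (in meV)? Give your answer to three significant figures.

61.9 meV

Eᵢ/kT = 0.19476, 1.2984, 1.6021, 1.9686.
Z = Σ gᵢe^(−Eᵢ/kT) = 6·e^(−0.19476) + 2·e^(−1.2984) + 5·e^(−1.6021) + 5·e^(−1.9686) = 4.9382 + 0.54594 + 1.0074 + 0.69826 = 7.1898.
⟨E⟩ = Σ Eᵢ gᵢe^(−Eᵢ/kT) / Z = (18.6·4.9382 + 124·0.54594 + 153·1.0074 + 188·0.69826) / 7.1898 = 61.9 meV.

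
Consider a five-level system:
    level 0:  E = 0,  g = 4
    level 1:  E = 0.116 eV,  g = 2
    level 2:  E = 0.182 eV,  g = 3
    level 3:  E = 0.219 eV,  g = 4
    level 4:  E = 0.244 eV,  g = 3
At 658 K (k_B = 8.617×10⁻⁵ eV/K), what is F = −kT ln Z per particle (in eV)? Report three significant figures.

-0.0853 eV

k_BT = 8.617×10⁻⁵ × 658 K = 0.056700 eV.
Eᵢ/kT = 0, 2.0459, 3.2099, 3.8624, 4.3034.
Z = Σ gᵢe^(−Eᵢ/kT) = 4·e^(−0) + 2·e^(−2.0459) + 3·e^(−3.2099) + 4·e^(−3.8624) + 3·e^(−4.3034) = 4.0000 + 0.25853 + 0.12108 + 0.084070 + 0.040568 = 4.5042.
F = −kT ln Z = −0.056700 × ln(4.5042) = −0.056700 × 1.5050 = -0.0853 eV.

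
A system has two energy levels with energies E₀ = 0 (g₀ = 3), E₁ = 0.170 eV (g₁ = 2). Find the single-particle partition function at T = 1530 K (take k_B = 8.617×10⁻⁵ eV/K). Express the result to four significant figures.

k_BT = 8.617×10⁻⁵ × 1530 K = 0.131840 eV.
Eᵢ/kT = 0, 1.28944.
Z = Σ gᵢe^(−Eᵢ/kT) = 3·e^(−0) + 2·e^(−1.28944) = 3.00000 + 0.550850 = 3.55085.

Z = 3.551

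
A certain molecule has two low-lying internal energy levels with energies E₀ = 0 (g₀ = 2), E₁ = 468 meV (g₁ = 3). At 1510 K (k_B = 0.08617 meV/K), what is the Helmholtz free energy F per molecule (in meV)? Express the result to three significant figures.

-95.4 meV

k_BT = 0.08617 × 1510 K = 130.12 meV.
Eᵢ/kT = 0, 3.5967.
Z = Σ gᵢe^(−Eᵢ/kT) = 2·e^(−0) + 3·e^(−3.5967) = 2.0000 + 0.082242 = 2.0822.
F = −kT ln Z = −130.12 × ln(2.0822) = −130.12 × 0.73343 = -95.4 meV.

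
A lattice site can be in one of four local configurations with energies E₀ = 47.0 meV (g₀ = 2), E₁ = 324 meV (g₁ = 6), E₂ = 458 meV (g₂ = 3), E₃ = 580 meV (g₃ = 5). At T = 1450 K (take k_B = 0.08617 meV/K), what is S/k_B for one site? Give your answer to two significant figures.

1.8

k_BT = 0.08617 × 1450 K = 124.9 meV.
Eᵢ/kT = 0.3763, 2.594, 3.667, 4.644.
Z = Σ gᵢe^(−Eᵢ/kT) = 2·e^(−0.3763) + 6·e^(−2.594) + 3·e^(−3.667) + 5·e^(−4.644) = 1.373 + 0.4483 + 0.07666 + 0.04810 = 1.946.
⟨E⟩ = Σ EᵢPᵢ = 140.2 meV.
S/k_B = ln Z + ⟨E⟩/kT = ln(1.946) + 140.2/124.9 = 0.6658 + 1.122 = 1.8.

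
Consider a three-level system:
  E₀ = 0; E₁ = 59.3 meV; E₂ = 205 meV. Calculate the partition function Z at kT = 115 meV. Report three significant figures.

Z = 1.77

Eᵢ/kT = 0, 0.51565, 1.7826.
Z = Σ e^(−Eᵢ/kT) = e^(−0) + e^(−0.51565) + e^(−1.7826) = 1.0000 + 0.59711 + 0.16820 = 1.7653.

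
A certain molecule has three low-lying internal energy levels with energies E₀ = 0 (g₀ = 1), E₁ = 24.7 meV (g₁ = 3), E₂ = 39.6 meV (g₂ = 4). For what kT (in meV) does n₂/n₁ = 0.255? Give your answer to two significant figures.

n₂/n₁ = (g₂/g₁) exp[−(E₂−E₁)/kT] = 0.255.
⇒ (E₂−E₁)/kT = ln((4/3)/0.255) = ln(5.229) = 1.654.
kT = 14.9 meV / 1.654 = 9.0 meV.

9.0 meV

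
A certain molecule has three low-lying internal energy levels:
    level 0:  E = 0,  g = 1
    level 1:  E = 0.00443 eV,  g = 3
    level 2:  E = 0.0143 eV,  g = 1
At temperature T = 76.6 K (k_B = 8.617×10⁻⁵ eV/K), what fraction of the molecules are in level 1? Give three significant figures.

k_BT = 8.617×10⁻⁵ × 76.6 K = 0.0066006 eV.
Eᵢ/kT = 0, 0.67115, 2.1665.
Z = Σ gᵢe^(−Eᵢ/kT) = 1·e^(−0) + 3·e^(−0.67115) + 1·e^(−2.1665) = 1.0000 + 1.5334 + 0.11458 = 2.6480.
P₁ = g₁ e^(−E₁/kT) / Z = 1.5334/2.6480 = 0.579.

0.579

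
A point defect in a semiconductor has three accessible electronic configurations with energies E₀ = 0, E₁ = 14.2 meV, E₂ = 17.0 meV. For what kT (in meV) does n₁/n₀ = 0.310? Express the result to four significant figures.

12.12 meV

n₁/n₀ = exp[−(E₁−E₀)/kT] = 0.310.
⇒ (E₁−E₀)/kT = ln(1/0.310) = ln(3.22581) = 1.17118.
kT = 14.2 meV / 1.17118 = 12.12 meV.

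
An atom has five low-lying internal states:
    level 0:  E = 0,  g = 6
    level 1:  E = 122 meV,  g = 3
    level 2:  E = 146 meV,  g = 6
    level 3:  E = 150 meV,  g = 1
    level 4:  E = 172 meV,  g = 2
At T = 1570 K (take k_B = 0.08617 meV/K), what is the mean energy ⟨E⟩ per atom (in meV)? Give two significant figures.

58 meV

k_BT = 0.08617 × 1570 K = 135.3 meV.
Eᵢ/kT = 0, 0.9017, 1.079, 1.109, 1.271.
Z = Σ gᵢe^(−Eᵢ/kT) = 6·e^(−0) + 3·e^(−0.9017) + 6·e^(−1.079) + 1·e^(−1.109) + 2·e^(−1.271) = 6.000 + 1.218 + 2.040 + 0.3299 + 0.5611 = 10.15.
⟨E⟩ = Σ Eᵢ gᵢe^(−Eᵢ/kT) / Z = (0·6.000 + 122·1.218 + 146·2.040 + 150·0.3299 + 172·0.5611) / 10.15 = 58 meV.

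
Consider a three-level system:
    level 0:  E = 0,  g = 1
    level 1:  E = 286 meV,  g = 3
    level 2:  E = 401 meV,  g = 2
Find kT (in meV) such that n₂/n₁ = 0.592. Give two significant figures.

970 meV

n₂/n₁ = (g₂/g₁) exp[−(E₂−E₁)/kT] = 0.592.
⇒ (E₂−E₁)/kT = ln((2/3)/0.592) = ln(1.126) = 0.1187.
kT = 115 meV / 0.1187 = 970 meV.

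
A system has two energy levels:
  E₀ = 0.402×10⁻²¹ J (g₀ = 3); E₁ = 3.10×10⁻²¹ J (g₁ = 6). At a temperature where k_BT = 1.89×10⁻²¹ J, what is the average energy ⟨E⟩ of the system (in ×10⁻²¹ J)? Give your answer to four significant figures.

Eᵢ/kT = 0.212698, 1.64021.
Z = Σ gᵢe^(−Eᵢ/kT) = 3·e^(−0.212698) + 6·e^(−1.64021) = 2.42520 + 1.16364 = 3.58884.
⟨E⟩ = Σ Eᵢ gᵢe^(−Eᵢ/kT) / Z = (0.402·2.42520 + 3.10·1.16364) / 3.58884 = 1.277 ×10⁻²¹ J.

1.277 ×10⁻²¹ J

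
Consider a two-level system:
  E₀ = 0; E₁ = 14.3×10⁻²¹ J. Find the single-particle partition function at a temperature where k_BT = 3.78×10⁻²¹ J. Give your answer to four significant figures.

Eᵢ/kT = 0, 3.78307.
Z = Σ e^(−Eᵢ/kT) = e^(−0) + e^(−3.78307) = 1.00000 + 0.0227527 = 1.02275.

Z = 1.023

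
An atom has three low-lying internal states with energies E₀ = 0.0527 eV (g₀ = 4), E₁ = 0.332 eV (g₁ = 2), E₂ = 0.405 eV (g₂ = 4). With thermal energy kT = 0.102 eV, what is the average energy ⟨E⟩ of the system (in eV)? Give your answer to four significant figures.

Eᵢ/kT = 0.516667, 3.25490, 3.97059.
Z = Σ gᵢe^(−Eᵢ/kT) = 4·e^(−0.516667) + 2·e^(−3.25490) + 4·e^(−3.97059) = 2.38602 + 0.0771694 + 0.0754492 = 2.53864.
⟨E⟩ = Σ Eᵢ gᵢe^(−Eᵢ/kT) / Z = (0.0527·2.38602 + 0.332·0.0771694 + 0.405·0.0754492) / 2.53864 = 0.07166 eV.

0.07166 eV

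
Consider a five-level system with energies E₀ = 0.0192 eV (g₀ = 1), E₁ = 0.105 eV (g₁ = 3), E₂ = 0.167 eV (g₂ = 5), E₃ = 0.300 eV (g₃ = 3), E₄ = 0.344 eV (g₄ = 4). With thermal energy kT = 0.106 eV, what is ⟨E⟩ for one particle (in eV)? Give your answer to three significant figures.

0.124 eV

Eᵢ/kT = 0.18113, 0.99057, 1.5755, 2.8302, 3.2453.
Z = Σ gᵢe^(−Eᵢ/kT) = 1·e^(−0.18113) + 3·e^(−0.99057) + 5·e^(−1.5755) + 3·e^(−2.8302) + 4·e^(−3.2453) = 0.83433 + 1.1141 + 1.0345 + 0.17700 + 0.15583 = 3.3158.
⟨E⟩ = Σ Eᵢ gᵢe^(−Eᵢ/kT) / Z = (0.0192·0.83433 + 0.105·1.1141 + 0.167·1.0345 + 0.300·0.17700 + 0.344·0.15583) / 3.3158 = 0.124 eV.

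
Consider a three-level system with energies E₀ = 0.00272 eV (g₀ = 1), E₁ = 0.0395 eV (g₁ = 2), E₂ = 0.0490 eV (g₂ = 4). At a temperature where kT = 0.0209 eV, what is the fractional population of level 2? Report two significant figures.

0.25

Eᵢ/kT = 0.1301, 1.890, 2.344.
Z = Σ gᵢe^(−Eᵢ/kT) = 1·e^(−0.1301) + 2·e^(−1.890) + 4·e^(−2.344) = 0.8780 + 0.3021 + 0.3838 = 1.564.
P₂ = g₂ e^(−E₂/kT) / Z = 0.3838/1.564 = 0.25.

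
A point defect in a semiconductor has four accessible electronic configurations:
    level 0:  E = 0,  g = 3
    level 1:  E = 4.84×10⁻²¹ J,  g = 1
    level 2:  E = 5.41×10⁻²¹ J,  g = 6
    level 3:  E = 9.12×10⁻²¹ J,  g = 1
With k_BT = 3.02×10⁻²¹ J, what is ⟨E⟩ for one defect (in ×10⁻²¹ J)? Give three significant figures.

Eᵢ/kT = 0, 1.6026, 1.7914, 3.0199.
Z = Σ gᵢe^(−Eᵢ/kT) = 3·e^(−0) + 1·e^(−1.6026) + 6·e^(−1.7914) + 1·e^(−3.0199) = 3.0000 + 0.20137 + 1.0004 + 0.048806 = 4.2506.
⟨E⟩ = Σ Eᵢ gᵢe^(−Eᵢ/kT) / Z = (0·3.0000 + 4.84·0.20137 + 5.41·1.0004 + 9.12·0.048806) / 4.2506 = 1.61 ×10⁻²¹ J.

1.61 ×10⁻²¹ J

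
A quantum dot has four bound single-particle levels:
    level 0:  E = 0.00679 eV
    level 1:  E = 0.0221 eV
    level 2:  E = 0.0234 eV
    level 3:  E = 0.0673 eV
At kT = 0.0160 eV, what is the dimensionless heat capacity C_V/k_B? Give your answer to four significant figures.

Eᵢ/kT = 0.424375, 1.38125, 1.46250, 4.20625.
Z = Σ e^(−Eᵢ/kT) = e^(−0.424375) + e^(−1.38125) + e^(−1.46250) + e^(−4.20625) = 0.654179 + 0.251264 + 0.231656 + 0.0149021 = 1.15200.
⟨E⟩ = 0.0142521 eV, ⟨E²⟩ = 0.000301408 eV².
C_V/k_B = (⟨E²⟩ − ⟨E⟩²)/(kT)² = (0.000301408 − 0.000203122)/0.000256000 = 0.3839.

0.3839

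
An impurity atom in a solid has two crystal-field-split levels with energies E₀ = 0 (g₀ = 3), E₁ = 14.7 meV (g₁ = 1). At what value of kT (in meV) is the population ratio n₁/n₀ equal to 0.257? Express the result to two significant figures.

n₁/n₀ = (g₁/g₀) exp[−(E₁−E₀)/kT] = 0.257.
⇒ (E₁−E₀)/kT = ln((1/3)/0.257) = ln(1.297) = 0.2601.
kT = 14.7 meV / 0.2601 = 57 meV.

57 meV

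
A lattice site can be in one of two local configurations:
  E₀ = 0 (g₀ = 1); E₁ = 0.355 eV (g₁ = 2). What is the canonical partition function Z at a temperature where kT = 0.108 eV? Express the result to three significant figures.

Z = 1.07

Eᵢ/kT = 0, 3.2870.
Z = Σ gᵢe^(−Eᵢ/kT) = 1·e^(−0) + 2·e^(−3.2870) = 1.0000 + 0.074732 = 1.0747.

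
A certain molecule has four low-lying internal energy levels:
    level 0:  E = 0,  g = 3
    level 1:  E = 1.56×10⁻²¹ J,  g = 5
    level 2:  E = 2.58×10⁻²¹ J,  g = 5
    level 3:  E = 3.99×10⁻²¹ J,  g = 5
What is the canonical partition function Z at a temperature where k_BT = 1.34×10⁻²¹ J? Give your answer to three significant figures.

Z = 5.54

Eᵢ/kT = 0, 1.1642, 1.9254, 2.9776.
Z = Σ gᵢe^(−Eᵢ/kT) = 3·e^(−0) + 5·e^(−1.1642) + 5·e^(−1.9254) + 5·e^(−2.9776) = 3.0000 + 1.5609 + 0.72909 + 0.25457 = 5.5446.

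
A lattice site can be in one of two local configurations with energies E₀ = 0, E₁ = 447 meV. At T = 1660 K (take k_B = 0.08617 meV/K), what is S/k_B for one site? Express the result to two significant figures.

k_BT = 0.08617 × 1660 K = 143.0 meV.
Eᵢ/kT = 0, 3.126.
Z = Σ e^(−Eᵢ/kT) = e^(−0) + e^(−3.126) = 1.000 + 0.04389 = 1.044.
⟨E⟩ = Σ EᵢPᵢ = 18.79 meV.
S/k_B = ln Z + ⟨E⟩/kT = ln(1.044) + 18.79/143.0 = 0.04306 + 0.1314 = 0.17.

0.17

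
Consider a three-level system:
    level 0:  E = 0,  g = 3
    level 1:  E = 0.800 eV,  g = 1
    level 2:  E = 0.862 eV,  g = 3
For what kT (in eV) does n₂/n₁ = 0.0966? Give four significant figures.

n₂/n₁ = (g₂/g₁) exp[−(E₂−E₁)/kT] = 0.0966.
⇒ (E₂−E₁)/kT = ln((3/1)/0.0966) = ln(31.0559) = 3.43579.
kT = 0.062 eV / 3.43579 = 0.01805 eV.

0.01805 eV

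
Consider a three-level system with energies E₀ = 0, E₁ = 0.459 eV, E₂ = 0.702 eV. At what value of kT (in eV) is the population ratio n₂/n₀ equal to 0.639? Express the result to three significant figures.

1.57 eV

n₂/n₀ = exp[−(E₂−E₀)/kT] = 0.639.
⇒ (E₂−E₀)/kT = ln(1/0.639) = ln(1.5649) = 0.44782.
kT = 0.702 eV / 0.44782 = 1.57 eV.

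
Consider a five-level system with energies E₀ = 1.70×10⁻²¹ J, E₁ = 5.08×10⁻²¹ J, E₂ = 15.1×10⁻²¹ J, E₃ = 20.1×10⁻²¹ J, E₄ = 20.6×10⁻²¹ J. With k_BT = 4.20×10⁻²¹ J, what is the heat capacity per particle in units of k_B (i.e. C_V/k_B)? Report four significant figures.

0.6209

Eᵢ/kT = 0.404762, 1.20952, 3.59524, 4.78571, 4.90476.
Z = Σ e^(−Eᵢ/kT) = e^(−0.404762) + e^(−1.20952) + e^(−3.59524) + e^(−4.78571) + e^(−4.90476) = 0.667136 + 0.298340 + 0.0274541 + 0.00834819 + 0.00741122 = 1.00869.
⟨E⟩ = 3.35557, ⟨E²⟩ = 22.2117.
C_V/k_B = (⟨E²⟩ − ⟨E⟩²)/(kT)² = (22.2117 − 11.2599)/17.6400 = 0.6209.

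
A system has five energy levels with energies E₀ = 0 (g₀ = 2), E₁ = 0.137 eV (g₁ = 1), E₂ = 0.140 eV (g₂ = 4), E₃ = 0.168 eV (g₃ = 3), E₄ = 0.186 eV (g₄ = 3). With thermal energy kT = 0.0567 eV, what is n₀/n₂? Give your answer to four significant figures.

n₀/n₂ = (g₀/g₂) exp[−(E₀−E₂)/kT] = (2/4) × exp(−(-0.140 eV)/(0.0567 eV)) = (2/4) × exp(2.46914) = 5.906.

5.906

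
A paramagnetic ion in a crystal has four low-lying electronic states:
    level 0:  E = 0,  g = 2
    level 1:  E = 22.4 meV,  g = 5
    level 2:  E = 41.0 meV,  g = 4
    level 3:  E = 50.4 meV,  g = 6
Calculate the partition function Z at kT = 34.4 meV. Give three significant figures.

Z = 7.21

Eᵢ/kT = 0, 0.65116, 1.1919, 1.4651.
Z = Σ gᵢe^(−Eᵢ/kT) = 2·e^(−0) + 5·e^(−0.65116) + 4·e^(−1.1919) + 6·e^(−1.4651) = 2.0000 + 2.6072 + 1.2146 + 1.3863 = 7.2081.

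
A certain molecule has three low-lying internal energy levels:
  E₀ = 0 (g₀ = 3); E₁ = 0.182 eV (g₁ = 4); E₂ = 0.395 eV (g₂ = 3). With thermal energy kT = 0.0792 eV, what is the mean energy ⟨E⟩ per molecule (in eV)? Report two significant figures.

Eᵢ/kT = 0, 2.298, 4.987.
Z = Σ gᵢe^(−Eᵢ/kT) = 3·e^(−0) + 4·e^(−2.298) + 3·e^(−4.987) = 3.000 + 0.4018 + 0.02048 = 3.422.
⟨E⟩ = Σ Eᵢ gᵢe^(−Eᵢ/kT) / Z = (0·3.000 + 0.182·0.4018 + 0.395·0.02048) / 3.422 = 0.024 eV.

0.024 eV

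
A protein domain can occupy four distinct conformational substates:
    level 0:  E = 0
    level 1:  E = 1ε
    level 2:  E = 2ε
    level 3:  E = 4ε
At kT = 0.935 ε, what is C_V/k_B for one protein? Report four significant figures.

0.5921

Eᵢ/kT = 0, 1.06952, 2.13904, 4.27807.
Z = Σ e^(−Eᵢ/kT) = e^(−0) + e^(−1.06952) + e^(−2.13904) + e^(−4.27807) = 1.00000 + 0.343173 + 0.117768 + 0.0138694 = 1.47481.
⟨E⟩ = 0.430012 ε, ⟨E²⟩ = 0.702569 ε².
C_V/k_B = (⟨E²⟩ − ⟨E⟩²)/(kT)² = (0.702569 − 0.184910)/0.874225 = 0.5921.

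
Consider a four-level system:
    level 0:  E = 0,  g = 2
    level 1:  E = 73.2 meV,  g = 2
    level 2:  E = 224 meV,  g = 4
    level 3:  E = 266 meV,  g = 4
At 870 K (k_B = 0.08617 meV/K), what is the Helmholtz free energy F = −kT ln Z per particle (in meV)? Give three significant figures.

-84.1 meV

k_BT = 0.08617 × 870 K = 74.968 meV.
Eᵢ/kT = 0, 0.97642, 2.9879, 3.5482.
Z = Σ gᵢe^(−Eᵢ/kT) = 2·e^(−0) + 2·e^(−0.97642) + 4·e^(−2.9879) + 4·e^(−3.5482) = 2.0000 + 0.75331 + 0.20157 + 0.11511 = 3.0700.
F = −kT ln Z = −74.968 × ln(3.0700) = −74.968 × 1.1217 = -84.1 meV.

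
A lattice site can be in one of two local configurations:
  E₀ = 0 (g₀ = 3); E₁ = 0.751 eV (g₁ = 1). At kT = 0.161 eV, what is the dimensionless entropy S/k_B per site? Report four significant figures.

Eᵢ/kT = 0, 4.66460.
Z = Σ gᵢe^(−Eᵢ/kT) = 3·e^(−0) + 1·e^(−4.66460) = 3.00000 + 0.00942302 = 3.00942.
⟨E⟩ = Σ EᵢPᵢ = 0.00235151 eV.
S/k_B = ln Z + ⟨E⟩/kT = ln(3.00942) + 0.00235151/0.161 = 1.10175 + 0.0146057 = 1.116.

1.116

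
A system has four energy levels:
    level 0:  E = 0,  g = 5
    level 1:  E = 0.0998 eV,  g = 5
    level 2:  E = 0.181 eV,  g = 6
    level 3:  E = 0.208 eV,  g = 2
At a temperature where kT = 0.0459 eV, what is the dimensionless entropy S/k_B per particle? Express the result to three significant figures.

2.06

Eᵢ/kT = 0, 2.1743, 3.9434, 4.5316.
Z = Σ gᵢe^(−Eᵢ/kT) = 5·e^(−0) + 5·e^(−2.1743) + 6·e^(−3.9434) + 2·e^(−4.5316) = 5.0000 + 0.56844 + 0.11629 + 0.021527 = 5.7063.
⟨E⟩ = Σ EᵢPᵢ = 0.014415 eV.
S/k_B = ln Z + ⟨E⟩/kT = ln(5.7063) + 0.014415/0.0459 = 1.7416 + 0.31405 = 2.06.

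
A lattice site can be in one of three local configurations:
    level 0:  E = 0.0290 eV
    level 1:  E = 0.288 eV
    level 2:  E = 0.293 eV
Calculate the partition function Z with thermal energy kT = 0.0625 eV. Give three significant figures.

Z = 0.648

Eᵢ/kT = 0.46400, 4.6080, 4.6880.
Z = Σ e^(−Eᵢ/kT) = e^(−0.46400) + e^(−4.6080) + e^(−4.6880) = 0.62876 + 0.0099717 + 0.0092051 = 0.64794.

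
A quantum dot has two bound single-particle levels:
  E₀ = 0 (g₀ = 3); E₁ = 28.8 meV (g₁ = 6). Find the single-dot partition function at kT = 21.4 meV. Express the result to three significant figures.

Z = 4.56

Eᵢ/kT = 0, 1.3458.
Z = Σ gᵢe^(−Eᵢ/kT) = 3·e^(−0) + 6·e^(−1.3458) = 3.0000 + 1.5620 = 4.5620.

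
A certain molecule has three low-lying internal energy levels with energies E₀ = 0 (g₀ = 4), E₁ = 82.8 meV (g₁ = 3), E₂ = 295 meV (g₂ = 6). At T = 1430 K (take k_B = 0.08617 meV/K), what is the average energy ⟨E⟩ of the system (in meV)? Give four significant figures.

47.44 meV

k_BT = 0.08617 × 1430 K = 123.223 meV.
Eᵢ/kT = 0, 0.671952, 2.39403.
Z = Σ gᵢe^(−Eᵢ/kT) = 4·e^(−0) + 3·e^(−0.671952) + 6·e^(−2.39403) = 4.00000 + 1.53213 + 0.547567 = 6.07970.
⟨E⟩ = Σ Eᵢ gᵢe^(−Eᵢ/kT) / Z = (0·4.00000 + 82.8·1.53213 + 295·0.547567) / 6.07970 = 47.44 meV.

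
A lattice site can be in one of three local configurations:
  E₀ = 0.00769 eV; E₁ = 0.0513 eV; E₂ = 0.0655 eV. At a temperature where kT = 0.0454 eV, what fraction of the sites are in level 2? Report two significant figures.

Eᵢ/kT = 0.1694, 1.130, 1.443.
Z = Σ e^(−Eᵢ/kT) = e^(−0.1694) + e^(−1.130) + e^(−1.443) = 0.8442 + 0.3230 + 0.2362 = 1.403.
P₂ = e^(−E₂/kT) / Z = 0.2362/1.403 = 0.17.

0.17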